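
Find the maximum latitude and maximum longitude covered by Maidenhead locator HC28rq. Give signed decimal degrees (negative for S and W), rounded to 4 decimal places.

-61.2917, -34.5000

Field H=7, C=2: +7·20° lon, +2·10° lat → SW at lon -40°, lat -70°.
Square 2, 8: +2·2° lon, +8·1° lat → SW at lon -36°, lat -62°.
Subsquare r=17, q=16: +17·0.0833333° lon, +16·0.0416667° lat → SW at lon -34.5833°, lat -61.3333°.
Cell spans 0.0833333° lon × 0.0416667° lat. NE corner is SW corner plus one full cell.
latitude -61.2917, longitude -34.5000.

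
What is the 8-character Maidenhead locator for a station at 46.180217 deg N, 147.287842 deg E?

QN36pe43

Shift to the Maidenhead origin (180°W, 90°S): lon 327.28784, lat 136.18022.
Field (20°×10°, letters A–R): lon ⌊327.28784/20⌋ = 16 → Q; lat ⌊136.18022/10⌋ = 13 → N.
Square (2°×1°, digits 0–9): lon ⌊7.28784/2⌋ = 3; lat ⌊6.18022/1⌋ = 6.
Subsquare (5′×2.5′, letters a–x): lon ⌊1.28784/0.0833333⌋ = 15 → p; lat ⌊0.18022/0.0416667⌋ = 4 → e.
Extended square (30″×15″, digits 0–9): lon ⌊0.03784/0.00833333⌋ = 4; lat ⌊0.01355/0.00416667⌋ = 3.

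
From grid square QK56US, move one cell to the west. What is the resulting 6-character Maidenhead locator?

Longitude subsquare u = 20; −1 → 19 = t.
The latitude characters are unchanged.

QK56ts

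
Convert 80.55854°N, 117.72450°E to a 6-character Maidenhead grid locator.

OR80un

Add 180° to longitude and 90° to latitude: 297.7245, 170.5585.
Field (20°×10°, letters A–R): lon ⌊297.7245/20⌋ = 14 → O; lat ⌊170.5585/10⌋ = 17 → R.
Square (2°×1°, digits 0–9): lon ⌊17.7245/2⌋ = 8; lat ⌊0.5585/1⌋ = 0.
Subsquare (5′×2.5′, letters a–x): lon ⌊1.7245/0.0833333⌋ = 20 → u; lat ⌊0.5585/0.0416667⌋ = 13 → n.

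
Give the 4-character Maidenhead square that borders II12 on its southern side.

Latitude square 2; −1 → 1.
The longitude characters are unchanged.

II11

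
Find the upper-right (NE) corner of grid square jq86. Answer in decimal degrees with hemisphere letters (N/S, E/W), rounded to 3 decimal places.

Field J=9, Q=16: +9·20° lon, +16·10° lat → SW at lon 0°, lat 70°.
Square 8, 6: +8·2° lon, +6·1° lat → SW at lon 16°, lat 76°.
Cell spans 2° lon × 1° lat. NE corner is SW corner plus one full cell.
latitude 77.000° N, longitude 18.000° E.

77.000° N, 18.000° E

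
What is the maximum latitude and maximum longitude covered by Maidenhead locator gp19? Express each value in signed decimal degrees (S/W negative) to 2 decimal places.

Field G=6, P=15: +6·20° lon, +15·10° lat → SW at lon -60°, lat 60°.
Square 1, 9: +1·2° lon, +9·1° lat → SW at lon -58°, lat 69°.
Cell spans 2° lon × 1° lat. NE corner is SW corner plus one full cell.
latitude 70.00, longitude -56.00.

70.00, -56.00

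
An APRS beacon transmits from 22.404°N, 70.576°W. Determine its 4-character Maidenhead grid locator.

Add 180° to longitude and 90° to latitude: 109.42, 112.40.
Field: lon ⌊109.42/20⌋ = 5 → F; lat ⌊112.40/10⌋ = 11 → L.
Square: lon ⌊9.42/2⌋ = 4; lat ⌊2.40/1⌋ = 2.

FL42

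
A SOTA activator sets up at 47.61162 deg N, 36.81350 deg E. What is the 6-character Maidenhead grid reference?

Shift to the Maidenhead origin (180°W, 90°S): lon 216.8135, lat 137.6116.
Field (20°×10°, letters A–R): 216.8135/20 → 10 → K, 137.6116/10 → 13 → N; chars KN.
Square (2°×1°, digits 0–9): 16.8135/2 → 8, 7.6116/1 → 7; chars 87.
Subsquare (5′×2.5′, letters a–x): 0.8135/0.0833333 → 9 → j, 0.6116/0.0416667 → 14 → o; chars jo.

KN87jo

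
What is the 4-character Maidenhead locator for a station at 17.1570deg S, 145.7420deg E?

QH22

Add 180° to longitude and 90° to latitude: 325.74, 72.84.
Field: 325.74/20 → 16 → Q, 72.84/10 → 7 → H; chars QH.
Square: 5.74/2 → 2, 2.84/1 → 2; chars 22.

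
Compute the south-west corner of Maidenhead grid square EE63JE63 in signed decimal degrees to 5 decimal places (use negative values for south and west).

Field E=4, E=4: +4·20° lon, +4·10° lat → SW at lon -100°, lat -50°.
Square 6, 3: +6·2° lon, +3·1° lat → SW at lon -88°, lat -47°.
Subsquare j=9, e=4: +9·0.0833333° lon, +4·0.0416667° lat → SW at lon -87.25°, lat -46.8333°.
Extended square 6, 3: +6·0.00833333° lon, +3·0.00416667° lat → SW at lon -87.2°, lat -46.8208°.
latitude -46.82083, longitude -87.20000.

-46.82083, -87.20000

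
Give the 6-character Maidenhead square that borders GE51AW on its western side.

Longitude subsquare a = 0; −1 → -1, wraps to 23 = x, carry into square.
Longitude square 5; −1 → 4.
The latitude characters are unchanged.

GE41xw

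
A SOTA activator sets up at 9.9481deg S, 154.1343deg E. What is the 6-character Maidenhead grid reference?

QI70bb

Shift to the Maidenhead origin (180°W, 90°S): lon 334.1343, lat 80.0519.
Field (20°×10°, letters A–R): 334.1343/20 → 16 → Q, 80.0519/10 → 8 → I; chars QI.
Square (2°×1°, digits 0–9): 14.1343/2 → 7, 0.0519/1 → 0; chars 70.
Subsquare (5′×2.5′, letters a–x): 0.1343/0.0833333 → 1 → b, 0.0519/0.0416667 → 1 → b; chars bb.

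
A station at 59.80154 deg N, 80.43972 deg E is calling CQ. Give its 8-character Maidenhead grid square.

NO09ft22

Shift to the Maidenhead origin (180°W, 90°S): lon 260.43972, lat 149.80154.
Field: lon ⌊260.43972/20⌋ = 13 → N; lat ⌊149.80154/10⌋ = 14 → O.
Square: lon ⌊0.43972/2⌋ = 0; lat ⌊9.80154/1⌋ = 9.
Subsquare: lon ⌊0.43972/0.0833333⌋ = 5 → f; lat ⌊0.80154/0.0416667⌋ = 19 → t.
Extended square: lon ⌊0.02305/0.00833333⌋ = 2; lat ⌊0.00987/0.00416667⌋ = 2.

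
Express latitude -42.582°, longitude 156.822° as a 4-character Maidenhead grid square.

QE87

Offset from 180°W / 90°S: lon 336.82°, lat 47.42°.
Field: 336.82/20 → 16 → Q, 47.42/10 → 4 → E; chars QE.
Square: 16.82/2 → 8, 7.42/1 → 7; chars 87.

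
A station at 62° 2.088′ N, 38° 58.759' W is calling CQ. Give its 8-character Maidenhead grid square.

Shift to the Maidenhead origin (180°W, 90°S): lon 141.02068, lat 152.03480.
Field (20°×10°, letters A–R): lon ⌊141.02068/20⌋ = 7 → H; lat ⌊152.03480/10⌋ = 15 → P.
Square (2°×1°, digits 0–9): lon ⌊1.02068/2⌋ = 0; lat ⌊2.03480/1⌋ = 2.
Subsquare (5′×2.5′, letters a–x): lon ⌊1.02068/0.0833333⌋ = 12 → m; lat ⌊0.03480/0.0416667⌋ = 0 → a.
Extended square (30″×15″, digits 0–9): lon ⌊0.02068/0.00833333⌋ = 2; lat ⌊0.03480/0.00416667⌋ = 8.

HP02ma28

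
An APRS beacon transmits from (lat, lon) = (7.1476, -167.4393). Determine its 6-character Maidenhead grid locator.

AJ67gd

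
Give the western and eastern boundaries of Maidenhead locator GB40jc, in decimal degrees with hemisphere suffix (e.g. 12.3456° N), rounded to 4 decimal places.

Field G=6, B=1: +6·20° lon, +1·10° lat → SW at lon -60°, lat -80°.
Square 4, 0: +4·2° lon, +0·1° lat → SW at lon -52°, lat -80°.
Subsquare j=9, c=2: +9·0.0833333° lon, +2·0.0416667° lat → SW at lon -51.25°, lat -79.9167°.
Cell spans 0.0833333° lon × 0.0416667° lat.
west 51.2500° W, east 51.1667° W.

51.2500° W, 51.1667° W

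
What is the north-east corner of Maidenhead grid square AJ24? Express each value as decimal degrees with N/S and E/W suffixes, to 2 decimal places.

5.00° N, 174.00° W

Field A=0, J=9: +0·20° lon, +9·10° lat → SW at lon -180°, lat 0°.
Square 2, 4: +2·2° lon, +4·1° lat → SW at lon -176°, lat 4°.
Cell spans 2° lon × 1° lat. NE corner is SW corner plus one full cell.
latitude 5.00° N, longitude 174.00° W.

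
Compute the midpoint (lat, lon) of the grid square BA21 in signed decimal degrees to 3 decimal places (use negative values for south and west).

-88.500, -155.000

Field B=1, A=0: +1·20° lon, +0·10° lat → SW at lon -160°, lat -90°.
Square 2, 1: +2·2° lon, +1·1° lat → SW at lon -156°, lat -89°.
Cell spans 2° lon × 1° lat. Centre is SW corner plus half of each.
latitude -88.500, longitude -155.000.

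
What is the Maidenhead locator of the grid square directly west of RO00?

QO90

Longitude square 0; −1 → -1, wraps to 9, carry into field.
Longitude field R = 17; −1 → 16 = Q.
The latitude characters are unchanged.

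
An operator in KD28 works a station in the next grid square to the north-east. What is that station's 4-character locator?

KD39

Longitude square 2; +1 → 3.
Latitude square 8; +1 → 9.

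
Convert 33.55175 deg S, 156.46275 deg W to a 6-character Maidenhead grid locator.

BF16sk

Shift to the Maidenhead origin (180°W, 90°S): lon 23.5373, lat 56.4483.
Field: lon ⌊23.5373/20⌋ = 1 → B; lat ⌊56.4483/10⌋ = 5 → F.
Square: lon ⌊3.5373/2⌋ = 1; lat ⌊6.4483/1⌋ = 6.
Subsquare: lon ⌊1.5373/0.0833333⌋ = 18 → s; lat ⌊0.4483/0.0416667⌋ = 10 → k.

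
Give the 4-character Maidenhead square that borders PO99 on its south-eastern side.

Longitude square 9; +1 → 10, wraps to 0, carry into field.
Longitude field P = 15; +1 → 16 = Q.
Latitude square 9; −1 → 8.

QO08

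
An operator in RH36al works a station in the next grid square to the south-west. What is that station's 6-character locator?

RH26xk

Longitude subsquare a = 0; −1 → -1, wraps to 23 = x, carry into square.
Longitude square 3; −1 → 2.
Latitude subsquare l = 11; −1 → 10 = k.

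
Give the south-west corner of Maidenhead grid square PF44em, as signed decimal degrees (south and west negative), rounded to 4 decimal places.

-35.5000, 128.3333

Field P=15, F=5: +15·20° lon, +5·10° lat → SW at lon 120°, lat -40°.
Square 4, 4: +4·2° lon, +4·1° lat → SW at lon 128°, lat -36°.
Subsquare e=4, m=12: +4·0.0833333° lon, +12·0.0416667° lat → SW at lon 128.333°, lat -35.5°.
latitude -35.5000, longitude 128.3333.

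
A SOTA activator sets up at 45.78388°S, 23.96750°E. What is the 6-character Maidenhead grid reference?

KE14xf

Add 180° to longitude and 90° to latitude: 203.9675, 44.2161.
Field: lon ⌊203.9675/20⌋ = 10 → K; lat ⌊44.2161/10⌋ = 4 → E.
Square: lon ⌊3.9675/2⌋ = 1; lat ⌊4.2161/1⌋ = 4.
Subsquare: lon ⌊1.9675/0.0833333⌋ = 23 → x; lat ⌊0.2161/0.0416667⌋ = 5 → f.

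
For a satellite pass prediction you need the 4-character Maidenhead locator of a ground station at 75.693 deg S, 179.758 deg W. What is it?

Shift to the Maidenhead origin (180°W, 90°S): lon 0.24, lat 14.31.
Field (20°×10°, letters A–R): lon ⌊0.24/20⌋ = 0 → A; lat ⌊14.31/10⌋ = 1 → B.
Square (2°×1°, digits 0–9): lon ⌊0.24/2⌋ = 0; lat ⌊4.31/1⌋ = 4.

AB04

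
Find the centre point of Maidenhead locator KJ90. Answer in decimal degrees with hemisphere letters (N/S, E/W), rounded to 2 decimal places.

0.50° N, 39.00° E

Field K=10, J=9: +10·20° lon, +9·10° lat → SW at lon 20°, lat 0°.
Square 9, 0: +9·2° lon, +0·1° lat → SW at lon 38°, lat 0°.
Cell spans 2° lon × 1° lat. Centre is SW corner plus half of each.
latitude 0.50° N, longitude 39.00° E.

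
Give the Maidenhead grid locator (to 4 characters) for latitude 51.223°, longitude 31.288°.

KO51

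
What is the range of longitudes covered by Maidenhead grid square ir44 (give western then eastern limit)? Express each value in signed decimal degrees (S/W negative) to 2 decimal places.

Field I=8, R=17: +8·20° lon, +17·10° lat → SW at lon -20°, lat 80°.
Square 4, 4: +4·2° lon, +4·1° lat → SW at lon -12°, lat 84°.
Cell spans 2° lon × 1° lat.
west -12.00, east -10.00.

-12.00, -10.00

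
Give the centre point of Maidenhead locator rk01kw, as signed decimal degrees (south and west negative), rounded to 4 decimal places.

11.9375, 160.8750

Field R=17, K=10: +17·20° lon, +10·10° lat → SW at lon 160°, lat 10°.
Square 0, 1: +0·2° lon, +1·1° lat → SW at lon 160°, lat 11°.
Subsquare k=10, w=22: +10·0.0833333° lon, +22·0.0416667° lat → SW at lon 160.833°, lat 11.9167°.
Cell spans 0.0833333° lon × 0.0416667° lat. Centre is SW corner plus half of each.
latitude 11.9375, longitude 160.8750.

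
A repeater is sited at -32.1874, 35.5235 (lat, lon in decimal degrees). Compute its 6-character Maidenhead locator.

KF77st

Shift to the Maidenhead origin (180°W, 90°S): lon 215.5235, lat 57.8126.
Field: lon ⌊215.5235/20⌋ = 10 → K; lat ⌊57.8126/10⌋ = 5 → F.
Square: lon ⌊15.5235/2⌋ = 7; lat ⌊7.8126/1⌋ = 7.
Subsquare: lon ⌊1.5235/0.0833333⌋ = 18 → s; lat ⌊0.8126/0.0416667⌋ = 19 → t.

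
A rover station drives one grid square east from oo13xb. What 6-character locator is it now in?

Longitude subsquare x = 23; +1 → 24, wraps to 0 = a, carry into square.
Longitude square 1; +1 → 2.
The latitude characters are unchanged.

OO23ab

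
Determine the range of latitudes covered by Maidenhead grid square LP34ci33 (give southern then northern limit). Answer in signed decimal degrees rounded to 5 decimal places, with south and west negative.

Field L=11, P=15: +11·20° lon, +15·10° lat → SW at lon 40°, lat 60°.
Square 3, 4: +3·2° lon, +4·1° lat → SW at lon 46°, lat 64°.
Subsquare c=2, i=8: +2·0.0833333° lon, +8·0.0416667° lat → SW at lon 46.1667°, lat 64.3333°.
Extended square 3, 3: +3·0.00833333° lon, +3·0.00416667° lat → SW at lon 46.1917°, lat 64.3458°.
Cell spans 0.00833333° lon × 0.00416667° lat.
south 64.34583, north 64.35000.

64.34583, 64.35000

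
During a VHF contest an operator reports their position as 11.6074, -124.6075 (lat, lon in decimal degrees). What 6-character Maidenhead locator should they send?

CK71qo

Offset from 180°W / 90°S: lon 55.3925°, lat 101.6074°.
Field: 55.3925/20 → 2 → C, 101.6074/10 → 10 → K; chars CK.
Square: 15.3925/2 → 7, 1.6074/1 → 1; chars 71.
Subsquare: 1.3925/0.0833333 → 16 → q, 0.6074/0.0416667 → 14 → o; chars qo.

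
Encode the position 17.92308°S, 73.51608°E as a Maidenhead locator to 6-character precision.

MH62sb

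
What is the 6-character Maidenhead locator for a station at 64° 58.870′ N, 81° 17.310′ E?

NP04px

Add 180° to longitude and 90° to latitude: 261.2885, 154.9812.
Field: lon ⌊261.2885/20⌋ = 13 → N; lat ⌊154.9812/10⌋ = 15 → P.
Square: lon ⌊1.2885/2⌋ = 0; lat ⌊4.9812/1⌋ = 4.
Subsquare: lon ⌊1.2885/0.0833333⌋ = 15 → p; lat ⌊0.9812/0.0416667⌋ = 23 → x.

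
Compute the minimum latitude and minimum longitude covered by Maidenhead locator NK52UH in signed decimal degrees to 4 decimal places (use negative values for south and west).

Field N=13, K=10: +13·20° lon, +10·10° lat → SW at lon 80°, lat 10°.
Square 5, 2: +5·2° lon, +2·1° lat → SW at lon 90°, lat 12°.
Subsquare u=20, h=7: +20·0.0833333° lon, +7·0.0416667° lat → SW at lon 91.6667°, lat 12.2917°.
latitude 12.2917, longitude 91.6667.

12.2917, 91.6667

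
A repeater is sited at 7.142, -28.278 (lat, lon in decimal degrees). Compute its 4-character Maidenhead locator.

Add 180° to longitude and 90° to latitude: 151.72, 97.14.
Field: lon ⌊151.72/20⌋ = 7 → H; lat ⌊97.14/10⌋ = 9 → J.
Square: lon ⌊11.72/2⌋ = 5; lat ⌊7.14/1⌋ = 7.

HJ57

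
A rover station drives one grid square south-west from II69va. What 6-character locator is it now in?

Longitude subsquare v = 21; −1 → 20 = u.
Latitude subsquare a = 0; −1 → -1, wraps to 23 = x, carry into square.
Latitude square 9; −1 → 8.

II68ux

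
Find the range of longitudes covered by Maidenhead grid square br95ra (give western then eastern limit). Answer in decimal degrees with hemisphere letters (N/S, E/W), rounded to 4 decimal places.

Field B=1, R=17: +1·20° lon, +17·10° lat → SW at lon -160°, lat 80°.
Square 9, 5: +9·2° lon, +5·1° lat → SW at lon -142°, lat 85°.
Subsquare r=17, a=0: +17·0.0833333° lon, +0·0.0416667° lat → SW at lon -140.583°, lat 85°.
Cell spans 0.0833333° lon × 0.0416667° lat.
west 140.5833° W, east 140.5000° W.

140.5833° W, 140.5000° W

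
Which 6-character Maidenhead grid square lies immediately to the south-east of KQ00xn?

Longitude subsquare x = 23; +1 → 24, wraps to 0 = a, carry into square.
Longitude square 0; +1 → 1.
Latitude subsquare n = 13; −1 → 12 = m.

KQ10am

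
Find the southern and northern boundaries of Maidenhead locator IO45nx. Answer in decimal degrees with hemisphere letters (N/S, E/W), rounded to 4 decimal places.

Field I=8, O=14: +8·20° lon, +14·10° lat → SW at lon -20°, lat 50°.
Square 4, 5: +4·2° lon, +5·1° lat → SW at lon -12°, lat 55°.
Subsquare n=13, x=23: +13·0.0833333° lon, +23·0.0416667° lat → SW at lon -10.9167°, lat 55.9583°.
Cell spans 0.0833333° lon × 0.0416667° lat.
south 55.9583° N, north 56.0000° N.

55.9583° N, 56.0000° N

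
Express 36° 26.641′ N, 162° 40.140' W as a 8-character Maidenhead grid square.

AM86pk96

Offset from 180°W / 90°S: lon 17.33100°, lat 126.44402°.
Field: lon ⌊17.33100/20⌋ = 0 → A; lat ⌊126.44402/10⌋ = 12 → M.
Square: lon ⌊17.33100/2⌋ = 8; lat ⌊6.44402/1⌋ = 6.
Subsquare: lon ⌊1.33100/0.0833333⌋ = 15 → p; lat ⌊0.44402/0.0416667⌋ = 10 → k.
Extended square: lon ⌊0.08100/0.00833333⌋ = 9; lat ⌊0.02735/0.00416667⌋ = 6.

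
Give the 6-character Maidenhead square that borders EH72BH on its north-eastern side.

EH72ci

Longitude subsquare b = 1; +1 → 2 = c.
Latitude subsquare h = 7; +1 → 8 = i.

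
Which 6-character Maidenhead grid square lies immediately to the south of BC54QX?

BC54qw

Latitude subsquare x = 23; −1 → 22 = w.
The longitude characters are unchanged.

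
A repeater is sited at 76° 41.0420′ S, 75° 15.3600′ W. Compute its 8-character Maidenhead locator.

Shift to the Maidenhead origin (180°W, 90°S): lon 104.74400, lat 13.31597.
Field: 104.74400/20 → 5 → F, 13.31597/10 → 1 → B; chars FB.
Square: 4.74400/2 → 2, 3.31597/1 → 3; chars 23.
Subsquare: 0.74400/0.0833333 → 8 → i, 0.31597/0.0416667 → 7 → h; chars ih.
Extended square: 0.07733/0.00833333 → 9, 0.02430/0.00416667 → 5; chars 95.

FB23ih95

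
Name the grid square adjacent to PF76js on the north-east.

PF76kt

Longitude subsquare j = 9; +1 → 10 = k.
Latitude subsquare s = 18; +1 → 19 = t.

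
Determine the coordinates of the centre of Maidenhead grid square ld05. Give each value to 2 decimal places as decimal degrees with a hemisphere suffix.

54.50° S, 41.00° E

Field L=11, D=3: +11·20° lon, +3·10° lat → SW at lon 40°, lat -60°.
Square 0, 5: +0·2° lon, +5·1° lat → SW at lon 40°, lat -55°.
Cell spans 2° lon × 1° lat. Centre is SW corner plus half of each.
latitude 54.50° S, longitude 41.00° E.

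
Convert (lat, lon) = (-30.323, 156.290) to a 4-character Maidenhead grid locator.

QF89

Add 180° to longitude and 90° to latitude: 336.29, 59.68.
Field (20°×10°, letters A–R): lon ⌊336.29/20⌋ = 16 → Q; lat ⌊59.68/10⌋ = 5 → F.
Square (2°×1°, digits 0–9): lon ⌊16.29/2⌋ = 8; lat ⌊9.68/1⌋ = 9.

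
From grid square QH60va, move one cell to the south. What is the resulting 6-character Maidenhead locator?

Latitude subsquare a = 0; −1 → -1, wraps to 23 = x, carry into square.
Latitude square 0; −1 → -1, wraps to 9, carry into field.
Latitude field H = 7; −1 → 6 = G.
The longitude characters are unchanged.

QG69vx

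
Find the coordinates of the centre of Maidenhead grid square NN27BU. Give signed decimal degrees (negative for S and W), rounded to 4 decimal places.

Field N=13, N=13: +13·20° lon, +13·10° lat → SW at lon 80°, lat 40°.
Square 2, 7: +2·2° lon, +7·1° lat → SW at lon 84°, lat 47°.
Subsquare b=1, u=20: +1·0.0833333° lon, +20·0.0416667° lat → SW at lon 84.0833°, lat 47.8333°.
Cell spans 0.0833333° lon × 0.0416667° lat. Centre is SW corner plus half of each.
latitude 47.8542, longitude 84.1250.

47.8542, 84.1250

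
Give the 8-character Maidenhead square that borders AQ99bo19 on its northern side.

Latitude extended square 9; +1 → 10, wraps to 0, carry into subsquare.
Latitude subsquare o = 14; +1 → 15 = p.
The longitude characters are unchanged.

AQ99bp10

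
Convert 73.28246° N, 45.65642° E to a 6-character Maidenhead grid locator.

LQ23tg

Offset from 180°W / 90°S: lon 225.6564°, lat 163.2825°.
Field: 225.6564/20 → 11 → L, 163.2825/10 → 16 → Q; chars LQ.
Square: 5.6564/2 → 2, 3.2825/1 → 3; chars 23.
Subsquare: 1.6564/0.0833333 → 19 → t, 0.2825/0.0416667 → 6 → g; chars tg.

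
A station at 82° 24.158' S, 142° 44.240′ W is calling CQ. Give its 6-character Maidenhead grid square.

BA87po

Add 180° to longitude and 90° to latitude: 37.2627, 7.5974.
Field: 37.2627/20 → 1 → B, 7.5974/10 → 0 → A; chars BA.
Square: 17.2627/2 → 8, 7.5974/1 → 7; chars 87.
Subsquare: 1.2627/0.0833333 → 15 → p, 0.5974/0.0416667 → 14 → o; chars po.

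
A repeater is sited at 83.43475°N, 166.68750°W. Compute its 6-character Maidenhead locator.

Shift to the Maidenhead origin (180°W, 90°S): lon 13.3125, lat 173.4348.
Field: lon ⌊13.3125/20⌋ = 0 → A; lat ⌊173.4348/10⌋ = 17 → R.
Square: lon ⌊13.3125/2⌋ = 6; lat ⌊3.4348/1⌋ = 3.
Subsquare: lon ⌊1.3125/0.0833333⌋ = 15 → p; lat ⌊0.4348/0.0416667⌋ = 10 → k.

AR63pk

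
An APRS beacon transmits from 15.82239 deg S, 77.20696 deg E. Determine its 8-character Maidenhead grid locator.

MH84oe42

Add 180° to longitude and 90° to latitude: 257.20696, 74.17761.
Field (20°×10°, letters A–R): 257.20696/20 → 12 → M, 74.17761/10 → 7 → H; chars MH.
Square (2°×1°, digits 0–9): 17.20696/2 → 8, 4.17761/1 → 4; chars 84.
Subsquare (5′×2.5′, letters a–x): 1.20696/0.0833333 → 14 → o, 0.17761/0.0416667 → 4 → e; chars oe.
Extended square (30″×15″, digits 0–9): 0.04029/0.00833333 → 4, 0.01094/0.00416667 → 2; chars 42.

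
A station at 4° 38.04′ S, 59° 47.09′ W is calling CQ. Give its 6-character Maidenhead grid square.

Offset from 180°W / 90°S: lon 120.2152°, lat 85.3660°.
Field: lon ⌊120.2152/20⌋ = 6 → G; lat ⌊85.3660/10⌋ = 8 → I.
Square: lon ⌊0.2152/2⌋ = 0; lat ⌊5.3660/1⌋ = 5.
Subsquare: lon ⌊0.2152/0.0833333⌋ = 2 → c; lat ⌊0.3660/0.0416667⌋ = 8 → i.

GI05ci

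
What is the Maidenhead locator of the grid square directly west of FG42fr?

FG42er

Longitude subsquare f = 5; −1 → 4 = e.
The latitude characters are unchanged.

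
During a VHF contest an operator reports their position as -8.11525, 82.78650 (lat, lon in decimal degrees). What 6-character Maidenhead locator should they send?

Shift to the Maidenhead origin (180°W, 90°S): lon 262.7865, lat 81.8847.
Field: lon ⌊262.7865/20⌋ = 13 → N; lat ⌊81.8847/10⌋ = 8 → I.
Square: lon ⌊2.7865/2⌋ = 1; lat ⌊1.8847/1⌋ = 1.
Subsquare: lon ⌊0.7865/0.0833333⌋ = 9 → j; lat ⌊0.8847/0.0416667⌋ = 21 → v.

NI11jv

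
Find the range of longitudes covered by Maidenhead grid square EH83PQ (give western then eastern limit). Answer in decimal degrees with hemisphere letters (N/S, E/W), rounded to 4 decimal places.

82.7500° W, 82.6667° W

Field E=4, H=7: +4·20° lon, +7·10° lat → SW at lon -100°, lat -20°.
Square 8, 3: +8·2° lon, +3·1° lat → SW at lon -84°, lat -17°.
Subsquare p=15, q=16: +15·0.0833333° lon, +16·0.0416667° lat → SW at lon -82.75°, lat -16.3333°.
Cell spans 0.0833333° lon × 0.0416667° lat.
west 82.7500° W, east 82.6667° W.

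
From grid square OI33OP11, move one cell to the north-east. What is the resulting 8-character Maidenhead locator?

OI33op22

Longitude extended square 1; +1 → 2.
Latitude extended square 1; +1 → 2.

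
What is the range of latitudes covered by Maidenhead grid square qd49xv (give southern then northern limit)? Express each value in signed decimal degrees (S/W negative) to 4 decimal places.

-50.1250, -50.0833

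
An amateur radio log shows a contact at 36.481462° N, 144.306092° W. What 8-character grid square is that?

BM76ul35

Shift to the Maidenhead origin (180°W, 90°S): lon 35.69391, lat 126.48146.
Field: lon ⌊35.69391/20⌋ = 1 → B; lat ⌊126.48146/10⌋ = 12 → M.
Square: lon ⌊15.69391/2⌋ = 7; lat ⌊6.48146/1⌋ = 6.
Subsquare: lon ⌊1.69391/0.0833333⌋ = 20 → u; lat ⌊0.48146/0.0416667⌋ = 11 → l.
Extended square: lon ⌊0.02724/0.00833333⌋ = 3; lat ⌊0.02313/0.00416667⌋ = 5.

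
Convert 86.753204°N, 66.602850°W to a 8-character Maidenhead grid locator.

FR66qs70

Add 180° to longitude and 90° to latitude: 113.39715, 176.75320.
Field (20°×10°, letters A–R): 113.39715/20 → 5 → F, 176.75320/10 → 17 → R; chars FR.
Square (2°×1°, digits 0–9): 13.39715/2 → 6, 6.75320/1 → 6; chars 66.
Subsquare (5′×2.5′, letters a–x): 1.39715/0.0833333 → 16 → q, 0.75320/0.0416667 → 18 → s; chars qs.
Extended square (30″×15″, digits 0–9): 0.06382/0.00833333 → 7, 0.00320/0.00416667 → 0; chars 70.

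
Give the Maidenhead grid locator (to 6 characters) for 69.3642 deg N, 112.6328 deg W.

DP39qi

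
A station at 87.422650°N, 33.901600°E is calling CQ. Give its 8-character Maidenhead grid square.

KR67wk81

Shift to the Maidenhead origin (180°W, 90°S): lon 213.90160, lat 177.42265.
Field: lon ⌊213.90160/20⌋ = 10 → K; lat ⌊177.42265/10⌋ = 17 → R.
Square: lon ⌊13.90160/2⌋ = 6; lat ⌊7.42265/1⌋ = 7.
Subsquare: lon ⌊1.90160/0.0833333⌋ = 22 → w; lat ⌊0.42265/0.0416667⌋ = 10 → k.
Extended square: lon ⌊0.06827/0.00833333⌋ = 8; lat ⌊0.00598/0.00416667⌋ = 1.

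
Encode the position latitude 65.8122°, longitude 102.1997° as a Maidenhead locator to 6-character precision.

Shift to the Maidenhead origin (180°W, 90°S): lon 282.1997, lat 155.8122.
Field: 282.1997/20 → 14 → O, 155.8122/10 → 15 → P; chars OP.
Square: 2.1997/2 → 1, 5.8122/1 → 5; chars 15.
Subsquare: 0.1997/0.0833333 → 2 → c, 0.8122/0.0416667 → 19 → t; chars ct.

OP15ct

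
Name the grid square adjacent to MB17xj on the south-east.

MB27ai

Longitude subsquare x = 23; +1 → 24, wraps to 0 = a, carry into square.
Longitude square 1; +1 → 2.
Latitude subsquare j = 9; −1 → 8 = i.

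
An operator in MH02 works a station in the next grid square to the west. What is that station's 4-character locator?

LH92

Longitude square 0; −1 → -1, wraps to 9, carry into field.
Longitude field M = 12; −1 → 11 = L.
The latitude characters are unchanged.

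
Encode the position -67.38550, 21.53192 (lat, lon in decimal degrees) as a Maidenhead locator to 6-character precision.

KC02so

Add 180° to longitude and 90° to latitude: 201.5319, 22.6145.
Field: 201.5319/20 → 10 → K, 22.6145/10 → 2 → C; chars KC.
Square: 1.5319/2 → 0, 2.6145/1 → 2; chars 02.
Subsquare: 1.5319/0.0833333 → 18 → s, 0.6145/0.0416667 → 14 → o; chars so.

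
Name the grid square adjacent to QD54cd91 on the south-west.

QD54cd80

Longitude extended square 9; −1 → 8.
Latitude extended square 1; −1 → 0.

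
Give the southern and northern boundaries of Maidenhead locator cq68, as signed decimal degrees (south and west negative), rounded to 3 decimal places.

Field C=2, Q=16: +2·20° lon, +16·10° lat → SW at lon -140°, lat 70°.
Square 6, 8: +6·2° lon, +8·1° lat → SW at lon -128°, lat 78°.
Cell spans 2° lon × 1° lat.
south 78.000, north 79.000.

78.000, 79.000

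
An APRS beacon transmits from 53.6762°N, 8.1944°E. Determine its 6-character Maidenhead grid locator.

JO43cq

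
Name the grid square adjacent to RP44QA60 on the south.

Latitude extended square 0; −1 → -1, wraps to 9, carry into subsquare.
Latitude subsquare a = 0; −1 → -1, wraps to 23 = x, carry into square.
Latitude square 4; −1 → 3.
The longitude characters are unchanged.

RP43qx69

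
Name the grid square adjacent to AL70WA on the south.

Latitude subsquare a = 0; −1 → -1, wraps to 23 = x, carry into square.
Latitude square 0; −1 → -1, wraps to 9, carry into field.
Latitude field L = 11; −1 → 10 = K.
The longitude characters are unchanged.

AK79wx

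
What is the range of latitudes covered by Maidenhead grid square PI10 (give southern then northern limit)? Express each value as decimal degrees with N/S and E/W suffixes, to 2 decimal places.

10.00° S, 9.00° S

Field P=15, I=8: +15·20° lon, +8·10° lat → SW at lon 120°, lat -10°.
Square 1, 0: +1·2° lon, +0·1° lat → SW at lon 122°, lat -10°.
Cell spans 2° lon × 1° lat.
south 10.00° S, north 9.00° S.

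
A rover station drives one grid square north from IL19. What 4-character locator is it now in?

IM10

Latitude square 9; +1 → 10, wraps to 0, carry into field.
Latitude field L = 11; +1 → 12 = M.
The longitude characters are unchanged.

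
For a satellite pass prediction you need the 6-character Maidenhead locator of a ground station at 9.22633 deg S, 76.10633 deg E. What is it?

MI80bs

Add 180° to longitude and 90° to latitude: 256.1063, 80.7737.
Field: 256.1063/20 → 12 → M, 80.7737/10 → 8 → I; chars MI.
Square: 16.1063/2 → 8, 0.7737/1 → 0; chars 80.
Subsquare: 0.1063/0.0833333 → 1 → b, 0.7737/0.0416667 → 18 → s; chars bs.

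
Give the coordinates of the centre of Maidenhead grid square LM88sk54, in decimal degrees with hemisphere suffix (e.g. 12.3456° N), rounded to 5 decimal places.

Field L=11, M=12: +11·20° lon, +12·10° lat → SW at lon 40°, lat 30°.
Square 8, 8: +8·2° lon, +8·1° lat → SW at lon 56°, lat 38°.
Subsquare s=18, k=10: +18·0.0833333° lon, +10·0.0416667° lat → SW at lon 57.5°, lat 38.4167°.
Extended square 5, 4: +5·0.00833333° lon, +4·0.00416667° lat → SW at lon 57.5417°, lat 38.4333°.
Cell spans 0.00833333° lon × 0.00416667° lat. Centre is SW corner plus half of each.
latitude 38.43542° N, longitude 57.54583° E.

38.43542° N, 57.54583° E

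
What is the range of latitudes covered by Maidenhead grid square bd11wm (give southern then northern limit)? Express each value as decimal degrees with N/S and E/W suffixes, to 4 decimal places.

Field B=1, D=3: +1·20° lon, +3·10° lat → SW at lon -160°, lat -60°.
Square 1, 1: +1·2° lon, +1·1° lat → SW at lon -158°, lat -59°.
Subsquare w=22, m=12: +22·0.0833333° lon, +12·0.0416667° lat → SW at lon -156.167°, lat -58.5°.
Cell spans 0.0833333° lon × 0.0416667° lat.
south 58.5000° S, north 58.4583° S.

58.5000° S, 58.4583° S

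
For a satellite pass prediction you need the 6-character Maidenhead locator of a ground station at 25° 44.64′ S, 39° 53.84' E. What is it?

Shift to the Maidenhead origin (180°W, 90°S): lon 219.8973, lat 64.2560.
Field (20°×10°, letters A–R): 219.8973/20 → 10 → K, 64.2560/10 → 6 → G; chars KG.
Square (2°×1°, digits 0–9): 19.8973/2 → 9, 4.2560/1 → 4; chars 94.
Subsquare (5′×2.5′, letters a–x): 1.8973/0.0833333 → 22 → w, 0.2560/0.0416667 → 6 → g; chars wg.

KG94wg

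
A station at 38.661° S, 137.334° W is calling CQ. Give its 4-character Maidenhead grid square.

CF11

Add 180° to longitude and 90° to latitude: 42.67, 51.34.
Field: 42.67/20 → 2 → C, 51.34/10 → 5 → F; chars CF.
Square: 2.67/2 → 1, 1.34/1 → 1; chars 11.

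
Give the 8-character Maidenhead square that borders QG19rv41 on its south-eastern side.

QG19rv50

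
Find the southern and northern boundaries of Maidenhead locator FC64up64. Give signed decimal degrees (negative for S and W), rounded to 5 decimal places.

Field F=5, C=2: +5·20° lon, +2·10° lat → SW at lon -80°, lat -70°.
Square 6, 4: +6·2° lon, +4·1° lat → SW at lon -68°, lat -66°.
Subsquare u=20, p=15: +20·0.0833333° lon, +15·0.0416667° lat → SW at lon -66.3333°, lat -65.375°.
Extended square 6, 4: +6·0.00833333° lon, +4·0.00416667° lat → SW at lon -66.2833°, lat -65.3583°.
Cell spans 0.00833333° lon × 0.00416667° lat.
south -65.35833, north -65.35417.

-65.35833, -65.35417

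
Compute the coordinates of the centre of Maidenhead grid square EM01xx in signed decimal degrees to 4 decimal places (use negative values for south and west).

Field E=4, M=12: +4·20° lon, +12·10° lat → SW at lon -100°, lat 30°.
Square 0, 1: +0·2° lon, +1·1° lat → SW at lon -100°, lat 31°.
Subsquare x=23, x=23: +23·0.0833333° lon, +23·0.0416667° lat → SW at lon -98.0833°, lat 31.9583°.
Cell spans 0.0833333° lon × 0.0416667° lat. Centre is SW corner plus half of each.
latitude 31.9792, longitude -98.0417.

31.9792, -98.0417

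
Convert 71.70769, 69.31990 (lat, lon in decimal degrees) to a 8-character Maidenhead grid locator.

Offset from 180°W / 90°S: lon 249.31990°, lat 161.70769°.
Field: lon ⌊249.31990/20⌋ = 12 → M; lat ⌊161.70769/10⌋ = 16 → Q.
Square: lon ⌊9.31990/2⌋ = 4; lat ⌊1.70769/1⌋ = 1.
Subsquare: lon ⌊1.31990/0.0833333⌋ = 15 → p; lat ⌊0.70769/0.0416667⌋ = 16 → q.
Extended square: lon ⌊0.06990/0.00833333⌋ = 8; lat ⌊0.04102/0.00416667⌋ = 9.

MQ41pq89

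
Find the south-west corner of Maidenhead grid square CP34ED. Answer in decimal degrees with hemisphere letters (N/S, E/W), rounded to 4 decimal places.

64.1250° N, 133.6667° W

Field C=2, P=15: +2·20° lon, +15·10° lat → SW at lon -140°, lat 60°.
Square 3, 4: +3·2° lon, +4·1° lat → SW at lon -134°, lat 64°.
Subsquare e=4, d=3: +4·0.0833333° lon, +3·0.0416667° lat → SW at lon -133.667°, lat 64.125°.
latitude 64.1250° N, longitude 133.6667° W.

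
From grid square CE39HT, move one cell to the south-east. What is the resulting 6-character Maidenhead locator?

CE39is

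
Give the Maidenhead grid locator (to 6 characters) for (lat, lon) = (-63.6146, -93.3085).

EC36ij

Add 180° to longitude and 90° to latitude: 86.6915, 26.3854.
Field: lon ⌊86.6915/20⌋ = 4 → E; lat ⌊26.3854/10⌋ = 2 → C.
Square: lon ⌊6.6915/2⌋ = 3; lat ⌊6.3854/1⌋ = 6.
Subsquare: lon ⌊0.6915/0.0833333⌋ = 8 → i; lat ⌊0.3854/0.0416667⌋ = 9 → j.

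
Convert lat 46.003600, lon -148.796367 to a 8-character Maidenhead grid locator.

BN56oa40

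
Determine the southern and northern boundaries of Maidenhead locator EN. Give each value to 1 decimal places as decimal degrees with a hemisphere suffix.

40.0° N, 50.0° N

Field E=4, N=13: +4·20° lon, +13·10° lat → SW at lon -100°, lat 40°.
Cell spans 20° lon × 10° lat.
south 40.0° N, north 50.0° N.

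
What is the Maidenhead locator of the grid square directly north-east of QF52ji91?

Longitude extended square 9; +1 → 10, wraps to 0, carry into subsquare.
Longitude subsquare j = 9; +1 → 10 = k.
Latitude extended square 1; +1 → 2.

QF52ki02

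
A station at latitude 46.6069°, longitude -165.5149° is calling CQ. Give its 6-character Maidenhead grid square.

AN76fo

Shift to the Maidenhead origin (180°W, 90°S): lon 14.4851, lat 136.6069.
Field (20°×10°, letters A–R): lon ⌊14.4851/20⌋ = 0 → A; lat ⌊136.6069/10⌋ = 13 → N.
Square (2°×1°, digits 0–9): lon ⌊14.4851/2⌋ = 7; lat ⌊6.6069/1⌋ = 6.
Subsquare (5′×2.5′, letters a–x): lon ⌊0.4851/0.0833333⌋ = 5 → f; lat ⌊0.6069/0.0416667⌋ = 14 → o.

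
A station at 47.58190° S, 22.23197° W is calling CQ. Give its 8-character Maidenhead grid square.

HE82vk20

Offset from 180°W / 90°S: lon 157.76803°, lat 42.41810°.
Field: lon ⌊157.76803/20⌋ = 7 → H; lat ⌊42.41810/10⌋ = 4 → E.
Square: lon ⌊17.76803/2⌋ = 8; lat ⌊2.41810/1⌋ = 2.
Subsquare: lon ⌊1.76803/0.0833333⌋ = 21 → v; lat ⌊0.41810/0.0416667⌋ = 10 → k.
Extended square: lon ⌊0.01803/0.00833333⌋ = 2; lat ⌊0.00143/0.00416667⌋ = 0.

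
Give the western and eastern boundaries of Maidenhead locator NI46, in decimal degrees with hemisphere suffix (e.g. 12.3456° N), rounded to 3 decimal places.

Field N=13, I=8: +13·20° lon, +8·10° lat → SW at lon 80°, lat -10°.
Square 4, 6: +4·2° lon, +6·1° lat → SW at lon 88°, lat -4°.
Cell spans 2° lon × 1° lat.
west 88.000° E, east 90.000° E.

88.000° E, 90.000° E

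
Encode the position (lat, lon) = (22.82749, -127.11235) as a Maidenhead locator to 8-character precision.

CL62kt68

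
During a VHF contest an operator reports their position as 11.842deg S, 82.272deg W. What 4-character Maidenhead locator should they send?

Add 180° to longitude and 90° to latitude: 97.73, 78.16.
Field (20°×10°, letters A–R): 97.73/20 → 4 → E, 78.16/10 → 7 → H; chars EH.
Square (2°×1°, digits 0–9): 17.73/2 → 8, 8.16/1 → 8; chars 88.

EH88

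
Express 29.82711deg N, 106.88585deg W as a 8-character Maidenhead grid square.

Add 180° to longitude and 90° to latitude: 73.11415, 119.82711.
Field: 73.11415/20 → 3 → D, 119.82711/10 → 11 → L; chars DL.
Square: 13.11415/2 → 6, 9.82711/1 → 9; chars 69.
Subsquare: 1.11415/0.0833333 → 13 → n, 0.82711/0.0416667 → 19 → t; chars nt.
Extended square: 0.03082/0.00833333 → 3, 0.03544/0.00416667 → 8; chars 38.

DL69nt38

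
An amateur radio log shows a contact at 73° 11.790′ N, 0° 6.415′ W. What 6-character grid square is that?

Offset from 180°W / 90°S: lon 179.8931°, lat 163.1965°.
Field (20°×10°, letters A–R): lon ⌊179.8931/20⌋ = 8 → I; lat ⌊163.1965/10⌋ = 16 → Q.
Square (2°×1°, digits 0–9): lon ⌊19.8931/2⌋ = 9; lat ⌊3.1965/1⌋ = 3.
Subsquare (5′×2.5′, letters a–x): lon ⌊1.8931/0.0833333⌋ = 22 → w; lat ⌊0.1965/0.0416667⌋ = 4 → e.

IQ93we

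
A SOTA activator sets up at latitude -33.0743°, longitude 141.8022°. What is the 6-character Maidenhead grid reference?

Shift to the Maidenhead origin (180°W, 90°S): lon 321.8022, lat 56.9257.
Field (20°×10°, letters A–R): 321.8022/20 → 16 → Q, 56.9257/10 → 5 → F; chars QF.
Square (2°×1°, digits 0–9): 1.8022/2 → 0, 6.9257/1 → 6; chars 06.
Subsquare (5′×2.5′, letters a–x): 1.8022/0.0833333 → 21 → v, 0.9257/0.0416667 → 22 → w; chars vw.

QF06vw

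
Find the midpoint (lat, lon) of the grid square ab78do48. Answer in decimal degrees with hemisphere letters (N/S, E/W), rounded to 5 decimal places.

71.38125° S, 165.71250° W

Field A=0, B=1: +0·20° lon, +1·10° lat → SW at lon -180°, lat -80°.
Square 7, 8: +7·2° lon, +8·1° lat → SW at lon -166°, lat -72°.
Subsquare d=3, o=14: +3·0.0833333° lon, +14·0.0416667° lat → SW at lon -165.75°, lat -71.4167°.
Extended square 4, 8: +4·0.00833333° lon, +8·0.00416667° lat → SW at lon -165.717°, lat -71.3833°.
Cell spans 0.00833333° lon × 0.00416667° lat. Centre is SW corner plus half of each.
latitude 71.38125° S, longitude 165.71250° W.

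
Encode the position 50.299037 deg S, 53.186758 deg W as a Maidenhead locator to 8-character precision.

GD39jq78

Shift to the Maidenhead origin (180°W, 90°S): lon 126.81324, lat 39.70096.
Field (20°×10°, letters A–R): lon ⌊126.81324/20⌋ = 6 → G; lat ⌊39.70096/10⌋ = 3 → D.
Square (2°×1°, digits 0–9): lon ⌊6.81324/2⌋ = 3; lat ⌊9.70096/1⌋ = 9.
Subsquare (5′×2.5′, letters a–x): lon ⌊0.81324/0.0833333⌋ = 9 → j; lat ⌊0.70096/0.0416667⌋ = 16 → q.
Extended square (30″×15″, digits 0–9): lon ⌊0.06324/0.00833333⌋ = 7; lat ⌊0.03430/0.00416667⌋ = 8.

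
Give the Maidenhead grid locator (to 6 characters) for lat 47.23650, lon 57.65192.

LN87tf

Shift to the Maidenhead origin (180°W, 90°S): lon 237.6519, lat 137.2365.
Field: lon ⌊237.6519/20⌋ = 11 → L; lat ⌊137.2365/10⌋ = 13 → N.
Square: lon ⌊17.6519/2⌋ = 8; lat ⌊7.2365/1⌋ = 7.
Subsquare: lon ⌊1.6519/0.0833333⌋ = 19 → t; lat ⌊0.2365/0.0416667⌋ = 5 → f.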